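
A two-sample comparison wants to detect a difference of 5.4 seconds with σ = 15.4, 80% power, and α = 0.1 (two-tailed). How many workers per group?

n per group = 2(z_α/2 + z_β)²σ²/d² = 2×(1.645 + 0.84)²×15.4²/5.4² = 100.4 → n = 101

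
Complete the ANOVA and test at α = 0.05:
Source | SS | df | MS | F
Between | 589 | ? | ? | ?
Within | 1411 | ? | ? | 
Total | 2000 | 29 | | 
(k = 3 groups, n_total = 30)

df_between = 2, df_within = 27. MS_between = 294.5, MS_within = 52.26. F = 5.635, F_crit ≈ 3.354. Reject H₀.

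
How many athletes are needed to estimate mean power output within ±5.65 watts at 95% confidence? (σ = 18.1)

n = (z*σ/E)² = (1.96×18.1/5.65)² = 39.4 → n = 40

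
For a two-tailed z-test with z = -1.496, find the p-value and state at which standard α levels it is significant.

p = 2·P(Z > |-1.496|) = 2·(1 - Φ(1.496)) ≈ 0.1347. Not significant at any standard level.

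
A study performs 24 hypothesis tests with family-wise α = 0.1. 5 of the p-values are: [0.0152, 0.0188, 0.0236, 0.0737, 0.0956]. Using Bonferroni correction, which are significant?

Bonferroni α = 0.1/24 = 0.00417. None of the given p-values are significant.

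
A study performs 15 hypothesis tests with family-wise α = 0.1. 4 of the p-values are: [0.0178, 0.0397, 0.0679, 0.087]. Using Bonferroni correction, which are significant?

Bonferroni α = 0.1/15 = 0.00667. None of the given p-values are significant.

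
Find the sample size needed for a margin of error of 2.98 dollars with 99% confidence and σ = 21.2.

n = (z*σ/E)² = (2.576×21.2/2.98)² = 335.8 → n = 336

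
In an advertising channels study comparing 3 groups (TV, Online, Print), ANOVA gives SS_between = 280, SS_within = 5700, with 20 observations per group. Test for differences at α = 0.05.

df_between = 2, df_within = 57. F = MS_between/MS_within = 140.0/100.0 = 1.4. F_crit ≈ 3.159. Fail to reject H₀.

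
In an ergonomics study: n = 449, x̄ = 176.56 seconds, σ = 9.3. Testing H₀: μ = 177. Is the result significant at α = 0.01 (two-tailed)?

z = (176.56 - 177)/(9.3/√449) = -1.003. Since |z| ≤ 2.576, not significant at α = 0.01.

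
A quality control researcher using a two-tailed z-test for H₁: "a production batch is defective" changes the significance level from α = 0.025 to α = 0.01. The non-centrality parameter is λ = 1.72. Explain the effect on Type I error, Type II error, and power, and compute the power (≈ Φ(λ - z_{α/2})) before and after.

Decreasing α from 0.025 to 0.01:
• Type I error rate decreases (α is the Type I rate by definition).
• Critical value moves from z_{α/2} = 2.241 to 2.576, so power = Φ(λ - z_{α/2}) goes from Φ(1.72 - 2.241) = 0.301 to Φ(1.72 - 2.576) = 0.196.
• Type II error rate β = 1 - power therefore increases (0.699 → 0.804).
Appropriate when false positives are costly — here, scrapping a good batch — wasted material and cost for no reason.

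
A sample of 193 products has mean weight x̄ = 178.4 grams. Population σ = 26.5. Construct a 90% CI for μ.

CI = x̄ ± z*(σ/√n) = 178.4 ± 1.645(26.5/√193) = 178.4 ± 3.14 = (175.26, 181.54)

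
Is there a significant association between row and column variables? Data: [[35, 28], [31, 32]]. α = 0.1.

χ² = 0.509. df = 1, critical = 2.706. Fail to reject H₀. No evidence of dependence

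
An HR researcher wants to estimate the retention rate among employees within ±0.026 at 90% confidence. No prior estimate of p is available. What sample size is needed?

Conservative approach: use p = 0.5 (maximizes p(1-p) = 0.25). n = z²(0.25)/E² = 1.645²×0.25/0.026² = 1000.7 → n = 1001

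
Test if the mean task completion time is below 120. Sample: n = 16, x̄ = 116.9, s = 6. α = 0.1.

t = (116.9 - 120)/(6/√16) = -2.067, df = 15. Critical t = -1.341. Reject H₀.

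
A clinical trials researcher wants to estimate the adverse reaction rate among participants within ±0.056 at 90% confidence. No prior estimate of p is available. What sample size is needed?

Conservative approach: use p = 0.5 (maximizes p(1-p) = 0.25). n = z²(0.25)/E² = 1.645²×0.25/0.056² = 215.7 → n = 216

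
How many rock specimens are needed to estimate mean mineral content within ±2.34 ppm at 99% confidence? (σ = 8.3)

n = (z*σ/E)² = (2.576×8.3/2.34)² = 83.5 → n = 84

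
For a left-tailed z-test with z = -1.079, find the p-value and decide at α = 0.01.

p = P(Z < -1.079) = Φ(-1.079) ≈ 0.1403. Since p ≥ 0.01, fail to reject H₀ (not significant) at α = 0.01.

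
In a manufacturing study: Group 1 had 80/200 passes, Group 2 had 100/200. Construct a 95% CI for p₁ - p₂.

p̂₁ = 0.4, p̂₂ = 0.5. Difference = -0.1. CI = (-0.197, -0.003)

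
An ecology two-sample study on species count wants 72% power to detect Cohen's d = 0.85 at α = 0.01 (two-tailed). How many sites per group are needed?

z_{α/2} = 2.576, z_β = Φ⁻¹(0.72) = 0.583. For large effect (d = 0.85): n per group = 2(z_{α/2} + z_β)²/d² = 2(2.576 + 0.583)²/0.85² = 27.6 → 28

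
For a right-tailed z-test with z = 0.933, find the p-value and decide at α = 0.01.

p = P(Z > 0.933) = 1 - Φ(0.933) ≈ 0.1754. Since p ≥ 0.01, fail to reject H₀ (not significant) at α = 0.01.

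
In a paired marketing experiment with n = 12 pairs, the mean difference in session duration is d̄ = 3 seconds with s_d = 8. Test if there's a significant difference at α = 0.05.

t = d̄/(s_d/√n) = 3/(8/√12) = 1.299. df = 11, critical t = ±2.201. Fail to reject H₀.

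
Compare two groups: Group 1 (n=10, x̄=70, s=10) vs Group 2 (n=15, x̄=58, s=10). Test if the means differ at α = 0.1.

Pooled sp = 10.0. t = 2.939, df = 23. Critical t = ±1.714. Reject H₀.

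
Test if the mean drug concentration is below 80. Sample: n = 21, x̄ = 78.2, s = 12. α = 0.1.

t = (78.2 - 80)/(12/√21) = -0.687, df = 20. Critical t = -1.325. Fail to reject H₀.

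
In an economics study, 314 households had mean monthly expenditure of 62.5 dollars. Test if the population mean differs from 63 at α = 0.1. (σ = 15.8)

z = (x̄ - μ₀)/(σ/√n) = (62.5 - 63)/(15.8/√314) = -0.561. Critical value: ±1.645. Since |-0.561| ≤ 1.645, Fail to reject H₀.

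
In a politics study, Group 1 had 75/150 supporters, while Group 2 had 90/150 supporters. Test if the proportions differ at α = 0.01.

p̂₁ = 0.5, p̂₂ = 0.6, pooled p̂ = 0.55. z = -1.741. Critical: ±2.576. Fail to reject H₀.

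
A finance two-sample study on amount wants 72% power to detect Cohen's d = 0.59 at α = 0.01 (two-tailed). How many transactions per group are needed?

z_{α/2} = 2.576, z_β = Φ⁻¹(0.72) = 0.583. For medium effect (d = 0.59): n per group = 2(z_{α/2} + z_β)²/d² = 2(2.576 + 0.583)²/0.59² = 57.3 → 58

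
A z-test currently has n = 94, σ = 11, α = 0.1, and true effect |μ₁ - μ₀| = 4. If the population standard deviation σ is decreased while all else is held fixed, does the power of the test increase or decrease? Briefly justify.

Power increases: a smaller σ shrinks the standard error σ/√n, moving the sampling distribution under H₁ further from the critical value.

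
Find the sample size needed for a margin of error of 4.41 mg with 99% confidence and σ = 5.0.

n = (z*σ/E)² = (2.576×5.0/4.41)² = 8.5 → n = 9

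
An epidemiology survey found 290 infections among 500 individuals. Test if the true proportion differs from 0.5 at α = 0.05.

p̂ = 0.58, p₀ = 0.5. z = (p̂ - p₀)/√(p₀(1-p₀)/n) = 3.578. Critical: ±1.96. Reject H₀.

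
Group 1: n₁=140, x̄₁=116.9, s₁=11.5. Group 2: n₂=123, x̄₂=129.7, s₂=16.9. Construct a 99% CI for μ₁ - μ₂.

Difference = -12.8. SE = √(11.5²/140 + 16.9²/123) = 1.807. CI = (-17.46, -8.14)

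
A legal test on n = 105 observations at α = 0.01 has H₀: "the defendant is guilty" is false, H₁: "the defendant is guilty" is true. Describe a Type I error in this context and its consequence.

Type I error: rejecting H₀ when it is true — concluding that the defendant is guilty when in fact it is not. Consequence: convicting an innocent person.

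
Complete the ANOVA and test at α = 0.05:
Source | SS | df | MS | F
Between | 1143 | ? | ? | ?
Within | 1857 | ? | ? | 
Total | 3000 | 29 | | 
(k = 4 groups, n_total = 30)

df_between = 3, df_within = 26. MS_between = 381.0, MS_within = 71.42. F = 5.334, F_crit ≈ 2.975. Reject H₀.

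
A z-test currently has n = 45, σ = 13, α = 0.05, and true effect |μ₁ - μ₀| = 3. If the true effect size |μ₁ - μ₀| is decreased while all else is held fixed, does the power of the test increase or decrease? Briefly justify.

Power decreases: a smaller true effect decreases the non-centrality λ = |μ₁ - μ₀|/(σ/√n).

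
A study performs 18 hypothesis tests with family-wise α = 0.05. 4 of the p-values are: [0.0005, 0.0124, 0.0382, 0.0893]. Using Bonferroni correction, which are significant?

Bonferroni α = 0.05/18 = 0.00278. Significant p-values: [0.0005]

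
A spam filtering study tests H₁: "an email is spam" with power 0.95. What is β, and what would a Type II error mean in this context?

β = 1 - power = 1 - 0.95 = 0.05. A Type II error is failing to reject H₀ when H₀ is false (false negative) — here, failing to conclude that an email is spam when in fact it is true. Consequence: a spam email lands in the inbox.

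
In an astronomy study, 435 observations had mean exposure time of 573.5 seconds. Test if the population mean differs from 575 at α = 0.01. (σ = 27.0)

z = (x̄ - μ₀)/(σ/√n) = (573.5 - 575)/(27.0/√435) = -1.159. Critical value: ±2.576. Since |-1.159| ≤ 2.576, Fail to reject H₀.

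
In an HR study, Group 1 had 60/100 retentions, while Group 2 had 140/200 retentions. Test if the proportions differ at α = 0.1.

p̂₁ = 0.6, p̂₂ = 0.7, pooled p̂ = 0.667. z = -1.732. Critical: ±1.645. Reject H₀.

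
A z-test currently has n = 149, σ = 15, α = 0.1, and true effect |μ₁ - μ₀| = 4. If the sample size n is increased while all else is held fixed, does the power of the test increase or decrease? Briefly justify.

Power increases: a larger n shrinks the standard error σ/√n, moving the sampling distribution under H₁ further from the critical value.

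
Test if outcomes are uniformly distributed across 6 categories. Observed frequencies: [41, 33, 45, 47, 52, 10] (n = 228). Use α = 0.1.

Expected = 38 each. χ² = Σ(O-E)²/E = 30.105. df = 5, critical value = 9.236. Reject H₀.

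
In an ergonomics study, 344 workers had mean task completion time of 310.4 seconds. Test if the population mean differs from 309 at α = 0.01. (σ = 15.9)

z = (x̄ - μ₀)/(σ/√n) = (310.4 - 309)/(15.9/√344) = 1.633. Critical value: ±2.576. Since |1.633| ≤ 2.576, Fail to reject H₀.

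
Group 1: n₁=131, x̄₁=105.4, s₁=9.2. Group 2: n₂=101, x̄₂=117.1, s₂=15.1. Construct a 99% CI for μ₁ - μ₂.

Difference = -11.7. SE = √(9.2²/131 + 15.1²/101) = 1.704. CI = (-16.09, -7.31)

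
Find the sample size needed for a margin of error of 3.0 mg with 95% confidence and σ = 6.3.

n = (z*σ/E)² = (1.96×6.3/3.0)² = 16.9 → n = 17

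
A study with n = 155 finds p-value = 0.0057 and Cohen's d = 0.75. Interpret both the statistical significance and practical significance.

Statistically significant (p = 0.0057 < 0.05). Cohen's d = 0.75 indicates a medium effect size. Both statistical and practical significance should be considered.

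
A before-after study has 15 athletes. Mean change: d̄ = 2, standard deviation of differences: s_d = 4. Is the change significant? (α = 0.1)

t = d̄/(s_d/√n) = 2/(4/√15) = 1.936. df = 14, critical t = ±1.761. Reject H₀.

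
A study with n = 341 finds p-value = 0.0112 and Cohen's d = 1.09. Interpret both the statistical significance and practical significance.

Statistically significant (p = 0.0112 < 0.05). Cohen's d = 1.09 indicates a large effect size. Both statistical and practical significance should be considered.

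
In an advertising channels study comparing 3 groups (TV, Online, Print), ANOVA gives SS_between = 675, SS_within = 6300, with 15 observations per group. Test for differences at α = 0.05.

df_between = 2, df_within = 42. F = MS_between/MS_within = 337.5/150.0 = 2.25. F_crit ≈ 3.22. Fail to reject H₀.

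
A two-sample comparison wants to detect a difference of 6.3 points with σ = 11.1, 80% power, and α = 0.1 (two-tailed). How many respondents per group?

n per group = 2(z_α/2 + z_β)²σ²/d² = 2×(1.645 + 0.84)²×11.1²/6.3² = 38.3 → n = 39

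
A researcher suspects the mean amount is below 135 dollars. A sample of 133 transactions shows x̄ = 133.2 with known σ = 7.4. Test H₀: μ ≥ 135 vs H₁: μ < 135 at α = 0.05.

z = -2.805. Critical value: -1.645. Reject H₀.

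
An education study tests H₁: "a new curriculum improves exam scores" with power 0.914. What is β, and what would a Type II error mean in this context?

β = 1 - power = 1 - 0.914 = 0.086. A Type II error is failing to reject H₀ when H₀ is false (false negative) — here, failing to conclude that a new curriculum improves exam scores when in fact it is true. Consequence: keeping the old curriculum when the new one would have helped students.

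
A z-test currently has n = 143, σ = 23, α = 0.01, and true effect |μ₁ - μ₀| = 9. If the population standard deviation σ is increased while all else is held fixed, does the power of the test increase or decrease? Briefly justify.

Power decreases: a larger σ inflates the standard error σ/√n, pulling the sampling distribution under H₁ back toward the critical value.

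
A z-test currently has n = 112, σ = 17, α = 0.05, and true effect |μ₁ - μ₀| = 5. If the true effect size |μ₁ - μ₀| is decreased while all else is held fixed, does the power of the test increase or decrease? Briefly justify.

Power decreases: a smaller true effect decreases the non-centrality λ = |μ₁ - μ₀|/(σ/√n).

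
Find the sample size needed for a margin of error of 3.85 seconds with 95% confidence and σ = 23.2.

n = (z*σ/E)² = (1.96×23.2/3.85)² = 139.5 → n = 140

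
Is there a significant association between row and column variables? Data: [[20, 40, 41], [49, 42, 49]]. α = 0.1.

χ² = 6.816. df = 2, critical = 4.605. Reject H₀. Variables are dependent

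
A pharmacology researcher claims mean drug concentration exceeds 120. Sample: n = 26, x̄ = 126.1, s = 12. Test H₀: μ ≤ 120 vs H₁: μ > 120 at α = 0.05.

t = (126.1 - 120)/(12/√26) = 2.592, df = 25. Critical t = 1.708. Reject H₀.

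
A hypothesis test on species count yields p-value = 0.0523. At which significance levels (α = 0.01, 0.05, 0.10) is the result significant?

p = 0.0523. Significant at: α = 0.1.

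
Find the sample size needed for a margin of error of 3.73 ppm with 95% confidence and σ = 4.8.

n = (z*σ/E)² = (1.96×4.8/3.73)² = 6.4 → n = 7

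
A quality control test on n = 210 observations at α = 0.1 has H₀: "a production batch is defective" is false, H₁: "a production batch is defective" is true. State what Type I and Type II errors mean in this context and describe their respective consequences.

Type I (false positive): concluding that a production batch is defective when it is not — scrapping a good batch — wasted material and cost for no reason. Type II (false negative): failing to conclude that a production batch is defective when it is — shipping a defective batch — faulty products reach customers. Which is costlier depends on domain priorities and is a judgement call rather than a statistical fact.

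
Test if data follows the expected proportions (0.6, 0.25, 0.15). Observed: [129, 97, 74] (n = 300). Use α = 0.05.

Expected: [180.0, 75.0, 45.0]. χ² = 39.592. df = 2, critical = 5.991. Reject H₀.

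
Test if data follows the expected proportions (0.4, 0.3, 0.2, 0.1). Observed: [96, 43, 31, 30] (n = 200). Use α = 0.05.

Expected: [80.0, 60.0, 40.0, 20.0]. χ² = 15.042. df = 3, critical = 7.815. Reject H₀.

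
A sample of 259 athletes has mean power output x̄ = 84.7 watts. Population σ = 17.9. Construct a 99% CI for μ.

CI = x̄ ± z*(σ/√n) = 84.7 ± 2.576(17.9/√259) = 84.7 ± 2.87 = (81.83, 87.57)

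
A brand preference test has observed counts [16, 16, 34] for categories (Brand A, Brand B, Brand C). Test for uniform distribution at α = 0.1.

Expected = 22 each. χ² = Σ(O-E)²/E = 9.818. df = 2, critical value = 4.605. Reject H₀.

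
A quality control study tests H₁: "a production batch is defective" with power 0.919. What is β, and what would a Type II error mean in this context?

β = 1 - power = 1 - 0.919 = 0.081. A Type II error is failing to reject H₀ when H₀ is false (false negative) — here, failing to conclude that a production batch is defective when in fact it is true. Consequence: shipping a defective batch — faulty products reach customers.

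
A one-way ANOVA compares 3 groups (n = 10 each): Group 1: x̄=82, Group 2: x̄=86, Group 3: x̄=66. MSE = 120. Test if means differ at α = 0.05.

Grand mean = 78.0. SS_between = 2240.0, MS_between = 1120.0. F = 9.333, F_crit ≈ 3.354. Reject H₀.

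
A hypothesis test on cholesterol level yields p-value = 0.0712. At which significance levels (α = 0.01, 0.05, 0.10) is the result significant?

p = 0.0712. Significant at: α = 0.1.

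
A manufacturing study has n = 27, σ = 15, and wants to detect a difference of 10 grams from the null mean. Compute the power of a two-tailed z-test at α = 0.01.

SE = σ/√n = 15/√27 = 2.887. Non-centrality λ = d/SE = 10/2.887 = 3.464. Power ≈ Φ(λ - z_{α/2}) = Φ(3.464 - 2.576) = Φ(0.888) = 0.813.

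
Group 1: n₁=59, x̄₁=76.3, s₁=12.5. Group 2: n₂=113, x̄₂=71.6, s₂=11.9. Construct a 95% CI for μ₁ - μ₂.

Difference = 4.7. SE = √(12.5²/59 + 11.9²/113) = 1.975. CI = (0.83, 8.57)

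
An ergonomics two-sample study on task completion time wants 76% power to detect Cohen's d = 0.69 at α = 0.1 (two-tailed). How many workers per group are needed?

z_{α/2} = 1.645, z_β = Φ⁻¹(0.76) = 0.706. For medium effect (d = 0.69): n per group = 2(z_{α/2} + z_β)²/d² = 2(1.645 + 0.706)²/0.69² = 23.2 → 24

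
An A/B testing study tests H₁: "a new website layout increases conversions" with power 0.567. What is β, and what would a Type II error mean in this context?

β = 1 - power = 1 - 0.567 = 0.433. A Type II error is failing to reject H₀ when H₀ is false (false negative) — here, failing to conclude that a new website layout increases conversions when in fact it is true. Consequence: discarding a layout that would have improved conversions — lost revenue.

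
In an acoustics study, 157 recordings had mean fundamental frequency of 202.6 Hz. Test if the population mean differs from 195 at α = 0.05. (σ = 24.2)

z = (x̄ - μ₀)/(σ/√n) = (202.6 - 195)/(24.2/√157) = 3.935. Critical value: ±1.96. Since |3.935| > 1.96, Reject H₀.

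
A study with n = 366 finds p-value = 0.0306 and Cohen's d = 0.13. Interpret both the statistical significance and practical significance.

Statistically significant (p = 0.0306 < 0.05). Cohen's d = 0.13 indicates a very small effect size. Both statistical and practical significance should be considered.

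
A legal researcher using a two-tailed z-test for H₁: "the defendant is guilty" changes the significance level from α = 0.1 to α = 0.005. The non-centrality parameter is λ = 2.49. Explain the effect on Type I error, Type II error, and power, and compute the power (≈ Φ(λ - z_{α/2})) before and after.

Decreasing α from 0.1 to 0.005:
• Type I error rate decreases (α is the Type I rate by definition).
• Critical value moves from z_{α/2} = 1.645 to 2.807, so power = Φ(λ - z_{α/2}) goes from Φ(2.49 - 1.645) = 0.801 to Φ(2.49 - 2.807) = 0.376.
• Type II error rate β = 1 - power therefore increases (0.199 → 0.624).
Appropriate when false positives are costly — here, convicting an innocent person.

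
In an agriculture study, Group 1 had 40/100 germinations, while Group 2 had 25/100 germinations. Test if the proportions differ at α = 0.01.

p̂₁ = 0.4, p̂₂ = 0.25, pooled p̂ = 0.325. z = 2.265. Critical: ±2.576. Fail to reject H₀.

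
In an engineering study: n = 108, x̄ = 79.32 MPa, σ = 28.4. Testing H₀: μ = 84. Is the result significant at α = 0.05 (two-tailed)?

z = (79.32 - 84)/(28.4/√108) = -1.713. Since |z| ≤ 1.96, not significant at α = 0.05.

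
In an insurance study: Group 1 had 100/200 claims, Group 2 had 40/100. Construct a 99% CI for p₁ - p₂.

p̂₁ = 0.5, p̂₂ = 0.4. Difference = 0.1. CI = (-0.056, 0.256)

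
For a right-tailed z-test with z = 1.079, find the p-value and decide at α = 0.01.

p = P(Z > 1.079) = 1 - Φ(1.079) ≈ 0.1403. Since p ≥ 0.01, fail to reject H₀ (not significant) at α = 0.01.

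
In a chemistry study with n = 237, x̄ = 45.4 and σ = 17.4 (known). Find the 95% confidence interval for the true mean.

CI = x̄ ± z*(σ/√n) = 45.4 ± 1.96(17.4/√237) = 45.4 ± 2.22 = (43.18, 47.62)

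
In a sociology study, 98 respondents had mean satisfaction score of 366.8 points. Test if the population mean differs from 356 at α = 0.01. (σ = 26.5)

z = (x̄ - μ₀)/(σ/√n) = (366.8 - 356)/(26.5/√98) = 4.035. Critical value: ±2.576. Since |4.035| > 2.576, Reject H₀.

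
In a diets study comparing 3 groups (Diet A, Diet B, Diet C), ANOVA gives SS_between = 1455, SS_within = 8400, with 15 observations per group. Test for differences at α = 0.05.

df_between = 2, df_within = 42. F = MS_between/MS_within = 727.5/200.0 = 3.638. F_crit ≈ 3.22. Reject H₀. At least one mean differs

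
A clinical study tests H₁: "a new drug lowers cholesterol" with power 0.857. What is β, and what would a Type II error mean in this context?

β = 1 - power = 1 - 0.857 = 0.143. A Type II error is failing to reject H₀ when H₀ is false (false negative) — here, failing to conclude that a new drug lowers cholesterol when in fact it is true. Consequence: shelving an effective drug — patients miss out on a treatment that would have helped.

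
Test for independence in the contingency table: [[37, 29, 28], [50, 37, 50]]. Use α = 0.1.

χ² = 1.153. df = 2, critical = 4.605. Fail to reject H₀. No evidence of dependence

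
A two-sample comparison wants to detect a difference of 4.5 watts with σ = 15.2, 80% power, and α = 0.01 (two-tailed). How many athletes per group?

n per group = 2(z_α/2 + z_β)²σ²/d² = 2×(2.576 + 0.84)²×15.2²/4.5² = 266.3 → n = 267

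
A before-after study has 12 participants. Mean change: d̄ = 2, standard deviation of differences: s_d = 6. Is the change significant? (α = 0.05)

t = d̄/(s_d/√n) = 2/(6/√12) = 1.155. df = 11, critical t = ±2.201. Fail to reject H₀.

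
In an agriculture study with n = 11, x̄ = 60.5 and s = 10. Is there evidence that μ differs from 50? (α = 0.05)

t = (x̄ - μ₀)/(s/√n) = (60.5 - 50)/(10/√11) = 3.482. df = 10, critical t = ±2.228. Reject H₀.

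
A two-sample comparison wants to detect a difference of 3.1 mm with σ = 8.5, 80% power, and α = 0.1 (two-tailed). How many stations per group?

n per group = 2(z_α/2 + z_β)²σ²/d² = 2×(1.645 + 0.84)²×8.5²/3.1² = 92.9 → n = 93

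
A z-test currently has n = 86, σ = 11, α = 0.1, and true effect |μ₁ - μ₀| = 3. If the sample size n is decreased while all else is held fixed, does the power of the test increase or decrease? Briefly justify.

Power decreases: a smaller n inflates the standard error σ/√n, pulling the sampling distribution under H₁ back toward the critical value.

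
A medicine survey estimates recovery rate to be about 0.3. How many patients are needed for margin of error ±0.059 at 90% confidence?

n = z²p(1-p)/E² = 1.645²×0.3×0.7/0.059² = 163.2 → n = 164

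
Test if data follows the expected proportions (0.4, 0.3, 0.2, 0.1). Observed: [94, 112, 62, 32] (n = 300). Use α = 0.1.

Expected: [120.0, 90.0, 60.0, 30.0]. χ² = 11.211. df = 3, critical = 6.251. Reject H₀.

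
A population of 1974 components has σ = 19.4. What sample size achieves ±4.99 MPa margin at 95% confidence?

Without FPC: n₀ = (1.96×19.4/4.99)² = 58.065. With FPC: n = n₀N/(n₀+N-1) = 56.4 → n = 57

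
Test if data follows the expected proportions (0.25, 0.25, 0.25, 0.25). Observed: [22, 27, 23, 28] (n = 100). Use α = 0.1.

Expected: [25.0, 25.0, 25.0, 25.0]. χ² = 1.04. df = 3, critical = 6.251. Fail to reject H₀.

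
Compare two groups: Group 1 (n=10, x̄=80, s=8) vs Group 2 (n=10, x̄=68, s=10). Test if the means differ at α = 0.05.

Pooled sp = 9.06. t = 2.963, df = 18. Critical t = ±2.101. Reject H₀.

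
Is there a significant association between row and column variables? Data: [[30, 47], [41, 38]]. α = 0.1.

χ² = 2.632. df = 1, critical = 2.706. Fail to reject H₀. No evidence of dependence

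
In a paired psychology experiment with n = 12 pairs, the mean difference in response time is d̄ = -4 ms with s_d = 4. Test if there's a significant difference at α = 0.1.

t = d̄/(s_d/√n) = -4/(4/√12) = -3.464. df = 11, critical t = ±1.796. Reject H₀.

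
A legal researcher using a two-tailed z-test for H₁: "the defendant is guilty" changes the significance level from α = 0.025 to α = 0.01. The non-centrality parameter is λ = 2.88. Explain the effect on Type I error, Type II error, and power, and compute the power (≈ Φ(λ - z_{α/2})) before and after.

Decreasing α from 0.025 to 0.01:
• Type I error rate decreases (α is the Type I rate by definition).
• Critical value moves from z_{α/2} = 2.241 to 2.576, so power = Φ(λ - z_{α/2}) goes from Φ(2.88 - 2.241) = 0.739 to Φ(2.88 - 2.576) = 0.619.
• Type II error rate β = 1 - power therefore increases (0.261 → 0.381).
Appropriate when false positives are costly — here, convicting an innocent person.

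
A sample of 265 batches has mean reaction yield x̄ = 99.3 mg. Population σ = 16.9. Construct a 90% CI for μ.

CI = x̄ ± z*(σ/√n) = 99.3 ± 1.645(16.9/√265) = 99.3 ± 1.71 = (97.59, 101.01)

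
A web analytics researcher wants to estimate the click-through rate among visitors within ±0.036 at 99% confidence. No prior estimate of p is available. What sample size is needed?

Conservative approach: use p = 0.5 (maximizes p(1-p) = 0.25). n = z²(0.25)/E² = 2.576²×0.25/0.036² = 1280.05 → n = 1281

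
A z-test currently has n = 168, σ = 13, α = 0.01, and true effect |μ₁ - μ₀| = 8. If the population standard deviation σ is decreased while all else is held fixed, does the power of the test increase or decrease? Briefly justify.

Power increases: a smaller σ shrinks the standard error σ/√n, moving the sampling distribution under H₁ further from the critical value.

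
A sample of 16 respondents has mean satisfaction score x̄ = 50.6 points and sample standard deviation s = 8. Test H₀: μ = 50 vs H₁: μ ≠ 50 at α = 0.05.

t = (x̄ - μ₀)/(s/√n) = (50.6 - 50)/(8/√16) = 0.3. df = 15, critical t = ±2.131. Fail to reject H₀.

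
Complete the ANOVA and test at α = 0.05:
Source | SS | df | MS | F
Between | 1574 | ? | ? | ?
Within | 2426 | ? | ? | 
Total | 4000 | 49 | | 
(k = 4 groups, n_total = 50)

df_between = 3, df_within = 46. MS_between = 524.67, MS_within = 52.74. F = 9.948, F_crit ≈ 2.807. Reject H₀.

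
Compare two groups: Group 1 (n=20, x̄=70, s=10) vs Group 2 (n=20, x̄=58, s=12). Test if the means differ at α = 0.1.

Pooled sp = 11.05. t = 3.436, df = 38. Critical t = ±1.686. Reject H₀.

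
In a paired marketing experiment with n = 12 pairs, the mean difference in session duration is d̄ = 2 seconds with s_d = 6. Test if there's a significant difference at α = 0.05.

t = d̄/(s_d/√n) = 2/(6/√12) = 1.155. df = 11, critical t = ±2.201. Fail to reject H₀.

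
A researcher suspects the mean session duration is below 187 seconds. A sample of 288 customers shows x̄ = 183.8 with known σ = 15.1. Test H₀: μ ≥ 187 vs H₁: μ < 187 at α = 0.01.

z = -3.596. Critical value: -2.33. Reject H₀.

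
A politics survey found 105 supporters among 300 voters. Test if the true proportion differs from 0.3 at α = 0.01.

p̂ = 0.35, p₀ = 0.3. z = (p̂ - p₀)/√(p₀(1-p₀)/n) = 1.89. Critical: ±2.576. Fail to reject H₀.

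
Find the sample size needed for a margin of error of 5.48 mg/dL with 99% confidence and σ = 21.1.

n = (z*σ/E)² = (2.576×21.1/5.48)² = 98.4 → n = 99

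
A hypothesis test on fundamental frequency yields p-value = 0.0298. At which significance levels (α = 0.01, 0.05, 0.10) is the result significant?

p = 0.0298. Significant at: α = 0.05, 0.1.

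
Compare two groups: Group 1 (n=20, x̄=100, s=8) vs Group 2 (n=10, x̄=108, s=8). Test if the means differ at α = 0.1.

Pooled sp = 8.0. t = -2.582, df = 28. Critical t = ±1.701. Reject H₀.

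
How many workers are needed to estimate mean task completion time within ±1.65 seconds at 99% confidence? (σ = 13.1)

n = (z*σ/E)² = (2.576×13.1/1.65)² = 418.3 → n = 419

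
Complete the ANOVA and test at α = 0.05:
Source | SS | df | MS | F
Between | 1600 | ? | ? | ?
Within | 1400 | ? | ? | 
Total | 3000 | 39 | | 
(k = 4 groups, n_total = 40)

df_between = 3, df_within = 36. MS_between = 533.33, MS_within = 38.89. F = 13.714, F_crit ≈ 2.866. Reject H₀.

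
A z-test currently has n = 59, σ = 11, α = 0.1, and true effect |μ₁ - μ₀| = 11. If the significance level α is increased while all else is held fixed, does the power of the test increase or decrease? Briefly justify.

Power increases: a larger α lowers the critical value, so more of the H₁ sampling distribution falls in the rejection region.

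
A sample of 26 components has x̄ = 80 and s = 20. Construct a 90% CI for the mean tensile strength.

CI = x̄ ± t*(s/√n) = 80 ± 1.708(20/√26) = (73.3, 86.7)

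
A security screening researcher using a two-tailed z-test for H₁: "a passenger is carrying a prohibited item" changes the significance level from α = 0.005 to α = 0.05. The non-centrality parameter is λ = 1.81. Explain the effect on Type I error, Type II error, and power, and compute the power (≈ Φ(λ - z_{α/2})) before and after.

Increasing α from 0.005 to 0.05:
• Type I error rate increases (α is the Type I rate by definition).
• Critical value moves from z_{α/2} = 2.807 to 1.96, so power = Φ(λ - z_{α/2}) goes from Φ(1.81 - 2.807) = 0.159 to Φ(1.81 - 1.96) = 0.44.
• Type II error rate β = 1 - power therefore decreases (0.841 → 0.56).
Appropriate when false negatives are costly — here, letting a prohibited item through — security breach.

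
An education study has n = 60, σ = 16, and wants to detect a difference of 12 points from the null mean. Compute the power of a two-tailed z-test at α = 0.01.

SE = σ/√n = 16/√60 = 2.066. Non-centrality λ = d/SE = 12/2.066 = 5.809. Power ≈ Φ(λ - z_{α/2}) = Φ(5.809 - 2.576) = Φ(3.233) = 0.999.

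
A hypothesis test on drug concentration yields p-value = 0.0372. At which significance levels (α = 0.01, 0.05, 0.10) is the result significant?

p = 0.0372. Significant at: α = 0.05, 0.1.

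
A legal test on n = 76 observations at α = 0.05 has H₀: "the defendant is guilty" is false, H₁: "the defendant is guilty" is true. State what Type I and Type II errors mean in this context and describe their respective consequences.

Type I (false positive): concluding that the defendant is guilty when it is not — convicting an innocent person. Type II (false negative): failing to conclude that the defendant is guilty when it is — acquitting a guilty person. Which is costlier depends on domain priorities and is a judgement call rather than a statistical fact.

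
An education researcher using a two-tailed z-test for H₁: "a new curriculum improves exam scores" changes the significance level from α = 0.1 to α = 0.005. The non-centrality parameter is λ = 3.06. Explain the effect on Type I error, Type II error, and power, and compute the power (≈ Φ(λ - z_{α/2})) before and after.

Decreasing α from 0.1 to 0.005:
• Type I error rate decreases (α is the Type I rate by definition).
• Critical value moves from z_{α/2} = 1.645 to 2.807, so power = Φ(λ - z_{α/2}) goes from Φ(3.06 - 1.645) = 0.921 to Φ(3.06 - 2.807) = 0.6.
• Type II error rate β = 1 - power therefore increases (0.079 → 0.4).
Appropriate when false positives are costly — here, adopting a curriculum that gives no real benefit — disruption for nothing.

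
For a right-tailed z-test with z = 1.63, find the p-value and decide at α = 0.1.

p = P(Z > 1.63) = 1 - Φ(1.63) ≈ 0.0516. Since p < 0.1, reject H₀ (significant) at α = 0.1.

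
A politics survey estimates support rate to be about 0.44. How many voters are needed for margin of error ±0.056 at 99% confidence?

n = z²p(1-p)/E² = 2.576²×0.44×0.56/0.056² = 521.4 → n = 522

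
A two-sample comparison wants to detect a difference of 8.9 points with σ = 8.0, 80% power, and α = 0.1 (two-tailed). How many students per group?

n per group = 2(z_α/2 + z_β)²σ²/d² = 2×(1.645 + 0.84)²×8.0²/8.9² = 10.0 → n = 10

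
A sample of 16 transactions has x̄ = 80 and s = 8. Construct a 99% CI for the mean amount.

CI = x̄ ± t*(s/√n) = 80 ± 2.947(8/√16) = (74.11, 85.89)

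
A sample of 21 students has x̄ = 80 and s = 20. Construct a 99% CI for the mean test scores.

CI = x̄ ± t*(s/√n) = 80 ± 2.845(20/√21) = (67.58, 92.42)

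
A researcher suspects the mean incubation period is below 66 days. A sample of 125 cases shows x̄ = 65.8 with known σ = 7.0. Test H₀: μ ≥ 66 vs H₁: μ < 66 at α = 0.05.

z = -0.319. Critical value: -1.645. Fail to reject H₀.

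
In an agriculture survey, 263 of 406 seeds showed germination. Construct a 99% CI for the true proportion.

p̂ = 0.648. CI = p̂ ± z*√(p̂(1-p̂)/n) = (0.587, 0.709)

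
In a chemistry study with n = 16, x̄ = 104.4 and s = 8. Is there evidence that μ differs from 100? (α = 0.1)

t = (x̄ - μ₀)/(s/√n) = (104.4 - 100)/(8/√16) = 2.2. df = 15, critical t = ±1.753. Reject H₀.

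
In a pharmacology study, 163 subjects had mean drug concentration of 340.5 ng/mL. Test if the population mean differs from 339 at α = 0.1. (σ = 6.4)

z = (x̄ - μ₀)/(σ/√n) = (340.5 - 339)/(6.4/√163) = 2.992. Critical value: ±1.645. Since |2.992| > 1.645, Reject H₀.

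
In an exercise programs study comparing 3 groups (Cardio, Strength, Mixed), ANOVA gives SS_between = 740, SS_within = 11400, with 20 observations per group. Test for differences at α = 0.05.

df_between = 2, df_within = 57. F = MS_between/MS_within = 370.0/200.0 = 1.85. F_crit ≈ 3.159. Fail to reject H₀.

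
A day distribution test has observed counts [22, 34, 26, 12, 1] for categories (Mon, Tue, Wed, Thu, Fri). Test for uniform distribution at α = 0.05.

Expected = 19 each. χ² = Σ(O-E)²/E = 34.526. df = 4, critical value = 9.488. Reject H₀.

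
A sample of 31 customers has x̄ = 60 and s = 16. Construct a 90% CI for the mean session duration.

CI = x̄ ± t*(s/√n) = 60 ± 1.697(16/√31) = (55.12, 64.88)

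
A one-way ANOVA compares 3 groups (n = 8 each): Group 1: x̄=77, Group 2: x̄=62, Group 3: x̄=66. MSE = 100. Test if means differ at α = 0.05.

Grand mean = 68.33. SS_between = 965.33, MS_between = 482.67. F = 4.827, F_crit ≈ 3.467. Reject H₀.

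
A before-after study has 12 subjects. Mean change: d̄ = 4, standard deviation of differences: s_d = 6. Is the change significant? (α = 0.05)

t = d̄/(s_d/√n) = 4/(6/√12) = 2.309. df = 11, critical t = ±2.201. Reject H₀.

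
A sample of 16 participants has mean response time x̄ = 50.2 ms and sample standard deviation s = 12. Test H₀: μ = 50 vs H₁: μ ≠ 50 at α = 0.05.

t = (x̄ - μ₀)/(s/√n) = (50.2 - 50)/(12/√16) = 0.067. df = 15, critical t = ±2.131. Fail to reject H₀.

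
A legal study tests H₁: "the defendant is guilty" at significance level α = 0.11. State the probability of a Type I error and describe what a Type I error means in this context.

P(Type I error) = α = 0.11. A Type I error is rejecting H₀ when H₀ is actually true (false positive) — here, concluding that the defendant is guilty when in fact this is not the case. Consequence: convicting an innocent person.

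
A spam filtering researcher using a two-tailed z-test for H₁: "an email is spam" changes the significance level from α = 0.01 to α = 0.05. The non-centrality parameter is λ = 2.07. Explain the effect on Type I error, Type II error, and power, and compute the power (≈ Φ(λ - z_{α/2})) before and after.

Increasing α from 0.01 to 0.05:
• Type I error rate increases (α is the Type I rate by definition).
• Critical value moves from z_{α/2} = 2.576 to 1.96, so power = Φ(λ - z_{α/2}) goes from Φ(2.07 - 2.576) = 0.306 to Φ(2.07 - 1.96) = 0.544.
• Type II error rate β = 1 - power therefore decreases (0.694 → 0.456).
Appropriate when false negatives are costly — here, a spam email lands in the inbox.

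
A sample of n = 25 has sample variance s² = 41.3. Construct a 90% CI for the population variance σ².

df = 24. χ²_{0.05} = 36.415, χ²_{0.95} = 13.848. CI for σ² = ((n-1)s²/χ²_{α/2}, (n-1)s²/χ²_{1-α/2}) = (24·41.3/36.415, 24·41.3/13.848) = (27.22, 71.58)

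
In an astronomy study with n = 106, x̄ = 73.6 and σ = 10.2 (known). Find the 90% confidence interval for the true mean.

CI = x̄ ± z*(σ/√n) = 73.6 ± 1.645(10.2/√106) = 73.6 ± 1.63 = (71.97, 75.23)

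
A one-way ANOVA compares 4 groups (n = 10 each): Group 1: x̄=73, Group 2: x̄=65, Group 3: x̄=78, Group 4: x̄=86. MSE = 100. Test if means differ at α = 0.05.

Grand mean = 75.5. SS_between = 2330.0, MS_between = 776.67. F = 7.767, F_crit ≈ 2.866. Reject H₀.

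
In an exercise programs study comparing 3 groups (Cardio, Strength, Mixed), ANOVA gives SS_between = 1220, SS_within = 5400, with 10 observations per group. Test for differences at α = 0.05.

df_between = 2, df_within = 27. F = MS_between/MS_within = 610.0/200.0 = 3.05. F_crit ≈ 3.354. Fail to reject H₀.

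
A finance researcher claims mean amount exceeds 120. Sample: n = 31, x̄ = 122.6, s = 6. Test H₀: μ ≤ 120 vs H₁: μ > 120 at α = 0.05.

t = (122.6 - 120)/(6/√31) = 2.413, df = 30. Critical t = 1.697. Reject H₀.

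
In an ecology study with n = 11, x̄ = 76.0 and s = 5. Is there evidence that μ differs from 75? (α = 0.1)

t = (x̄ - μ₀)/(s/√n) = (76.0 - 75)/(5/√11) = 0.663. df = 10, critical t = ±1.812. Fail to reject H₀.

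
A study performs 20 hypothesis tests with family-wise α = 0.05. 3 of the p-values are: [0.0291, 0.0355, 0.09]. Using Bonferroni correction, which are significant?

Bonferroni α = 0.05/20 = 0.0025. None of the given p-values are significant.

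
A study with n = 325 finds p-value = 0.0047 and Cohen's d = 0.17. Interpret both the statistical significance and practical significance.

Statistically significant (p = 0.0047 < 0.05). Cohen's d = 0.17 indicates a very small effect size. Both statistical and practical significance should be considered.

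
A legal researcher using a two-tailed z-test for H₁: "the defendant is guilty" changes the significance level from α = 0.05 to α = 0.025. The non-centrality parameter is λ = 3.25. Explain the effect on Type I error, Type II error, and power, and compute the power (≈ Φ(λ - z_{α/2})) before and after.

Decreasing α from 0.05 to 0.025:
• Type I error rate decreases (α is the Type I rate by definition).
• Critical value moves from z_{α/2} = 1.96 to 2.241, so power = Φ(λ - z_{α/2}) goes from Φ(3.25 - 1.96) = 0.901 to Φ(3.25 - 2.241) = 0.844.
• Type II error rate β = 1 - power therefore increases (0.099 → 0.156).
Appropriate when false positives are costly — here, convicting an innocent person.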